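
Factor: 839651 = 839651^1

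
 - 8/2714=  -  4/1357= - 0.00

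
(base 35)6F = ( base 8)341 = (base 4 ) 3201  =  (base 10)225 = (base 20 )B5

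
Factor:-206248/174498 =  - 812/687  =  -  2^2 * 3^(- 1 )*7^1*29^1 * 229^(-1 ) 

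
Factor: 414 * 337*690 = 96267420 = 2^2 *3^3*5^1* 23^2 *337^1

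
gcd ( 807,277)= 1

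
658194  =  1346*489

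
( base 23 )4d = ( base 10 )105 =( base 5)410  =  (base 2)1101001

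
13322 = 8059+5263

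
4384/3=1461+1/3 = 1461.33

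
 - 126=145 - 271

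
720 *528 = 380160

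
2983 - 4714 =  - 1731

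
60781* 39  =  2370459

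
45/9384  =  15/3128=0.00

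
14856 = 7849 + 7007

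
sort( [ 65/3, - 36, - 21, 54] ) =[ - 36, - 21,65/3,54] 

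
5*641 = 3205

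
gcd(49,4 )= 1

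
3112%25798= 3112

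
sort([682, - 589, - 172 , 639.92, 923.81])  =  [ - 589, - 172 , 639.92, 682, 923.81 ] 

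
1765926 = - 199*( - 8874)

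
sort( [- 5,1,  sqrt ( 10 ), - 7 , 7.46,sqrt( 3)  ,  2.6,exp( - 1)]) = [ - 7, - 5,  exp( - 1) , 1 , sqrt(3) , 2.6, sqrt(10), 7.46 ] 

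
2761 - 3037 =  - 276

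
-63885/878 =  - 73 + 209/878 = - 72.76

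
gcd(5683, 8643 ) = 1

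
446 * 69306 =30910476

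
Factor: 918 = 2^1*3^3  *17^1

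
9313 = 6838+2475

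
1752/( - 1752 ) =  - 1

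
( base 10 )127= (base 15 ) 87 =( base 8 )177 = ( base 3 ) 11201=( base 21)61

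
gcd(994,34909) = 7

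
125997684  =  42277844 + 83719840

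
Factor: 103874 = 2^1*167^1*311^1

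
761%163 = 109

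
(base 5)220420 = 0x1DBA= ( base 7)31121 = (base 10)7610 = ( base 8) 16672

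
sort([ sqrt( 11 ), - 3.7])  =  [-3.7,sqrt (11) ]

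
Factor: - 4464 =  - 2^4 * 3^2*31^1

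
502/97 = 502/97 =5.18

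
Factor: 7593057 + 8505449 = 16098506 = 2^1*8049253^1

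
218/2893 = 218/2893 = 0.08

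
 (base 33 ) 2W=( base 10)98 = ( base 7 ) 200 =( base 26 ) 3k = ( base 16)62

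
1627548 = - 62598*( - 26 ) 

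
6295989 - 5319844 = 976145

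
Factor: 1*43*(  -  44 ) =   -  2^2*11^1*43^1  =  - 1892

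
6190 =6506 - 316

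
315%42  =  21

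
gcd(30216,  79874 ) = 2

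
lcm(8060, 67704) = 338520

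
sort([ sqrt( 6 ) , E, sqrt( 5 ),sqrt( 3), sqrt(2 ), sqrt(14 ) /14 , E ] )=[ sqrt( 14)/14 , sqrt( 2), sqrt ( 3 ), sqrt(5),sqrt(6),E, E]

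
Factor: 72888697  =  7^1*67^1*155413^1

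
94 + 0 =94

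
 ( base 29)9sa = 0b10000011000111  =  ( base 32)867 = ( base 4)2003013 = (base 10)8391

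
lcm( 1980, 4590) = 100980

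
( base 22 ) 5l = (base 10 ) 131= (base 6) 335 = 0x83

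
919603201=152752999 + 766850202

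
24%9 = 6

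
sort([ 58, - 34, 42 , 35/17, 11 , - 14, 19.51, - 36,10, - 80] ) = [ - 80,-36, - 34, - 14,  35/17,10 , 11, 19.51, 42 , 58 ]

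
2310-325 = 1985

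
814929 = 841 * 969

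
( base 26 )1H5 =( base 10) 1123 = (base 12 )797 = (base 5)13443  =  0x463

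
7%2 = 1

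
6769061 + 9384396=16153457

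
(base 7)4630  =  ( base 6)11451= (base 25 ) 2hc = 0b11010010111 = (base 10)1687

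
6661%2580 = 1501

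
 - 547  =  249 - 796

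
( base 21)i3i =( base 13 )385B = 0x1F53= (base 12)4783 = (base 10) 8019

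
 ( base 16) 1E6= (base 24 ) K6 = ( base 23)l3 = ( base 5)3421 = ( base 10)486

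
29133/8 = 29133/8 = 3641.62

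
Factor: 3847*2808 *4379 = 2^3*3^3*13^1  *  29^1*151^1*3847^1= 47303604504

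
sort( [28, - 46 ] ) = [ - 46,28]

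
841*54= 45414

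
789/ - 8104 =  - 1+7315/8104 = - 0.10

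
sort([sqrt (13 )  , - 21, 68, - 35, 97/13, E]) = [-35, - 21,E, sqrt( 13) , 97/13, 68] 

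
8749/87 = 8749/87 = 100.56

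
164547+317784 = 482331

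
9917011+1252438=11169449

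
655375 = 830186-174811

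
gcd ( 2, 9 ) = 1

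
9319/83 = 9319/83= 112.28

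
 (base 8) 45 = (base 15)27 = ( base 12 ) 31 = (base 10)37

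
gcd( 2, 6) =2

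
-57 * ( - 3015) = 171855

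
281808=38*7416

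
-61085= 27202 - 88287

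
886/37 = 23+35/37 = 23.95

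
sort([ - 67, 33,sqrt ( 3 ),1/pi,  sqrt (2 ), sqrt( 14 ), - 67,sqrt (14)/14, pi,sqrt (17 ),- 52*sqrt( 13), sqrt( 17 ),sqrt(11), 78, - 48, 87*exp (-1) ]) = [  -  52*sqrt( 13 ), - 67, - 67, - 48, sqrt( 14 ) /14, 1/pi, sqrt( 2),sqrt( 3),pi, sqrt(11 ), sqrt( 14 ),sqrt(17),  sqrt( 17 ),  87*exp( -1), 33,78 ]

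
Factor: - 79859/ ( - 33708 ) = 2^( - 2 ) *3^( - 1 )*13^1*53^( - 2)*6143^1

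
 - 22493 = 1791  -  24284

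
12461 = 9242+3219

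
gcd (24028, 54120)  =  4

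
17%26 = 17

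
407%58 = 1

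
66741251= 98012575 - 31271324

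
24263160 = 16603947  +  7659213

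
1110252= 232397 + 877855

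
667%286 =95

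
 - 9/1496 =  - 1 + 1487/1496=- 0.01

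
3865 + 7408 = 11273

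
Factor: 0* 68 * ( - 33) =0 = 0^1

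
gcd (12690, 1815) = 15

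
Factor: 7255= 5^1 * 1451^1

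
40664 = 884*46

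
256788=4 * 64197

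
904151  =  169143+735008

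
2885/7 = 412 + 1/7 = 412.14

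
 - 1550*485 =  - 751750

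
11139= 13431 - 2292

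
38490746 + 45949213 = 84439959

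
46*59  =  2714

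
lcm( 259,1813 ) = 1813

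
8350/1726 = 4175/863 = 4.84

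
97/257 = 97/257 = 0.38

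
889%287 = 28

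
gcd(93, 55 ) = 1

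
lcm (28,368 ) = 2576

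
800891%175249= 99895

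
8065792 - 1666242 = 6399550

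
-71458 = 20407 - 91865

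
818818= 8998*91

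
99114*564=55900296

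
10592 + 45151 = 55743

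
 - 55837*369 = -20603853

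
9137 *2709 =24752133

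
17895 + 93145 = 111040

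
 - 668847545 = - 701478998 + 32631453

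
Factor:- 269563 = -7^1  *97^1*397^1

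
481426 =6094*79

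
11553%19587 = 11553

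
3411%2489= 922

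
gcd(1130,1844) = 2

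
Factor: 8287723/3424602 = 2^( - 1)*3^( - 1)*131^(-1 )*4357^(- 1)*8287723^1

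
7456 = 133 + 7323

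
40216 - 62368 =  - 22152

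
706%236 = 234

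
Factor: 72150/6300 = 2^(-1) * 3^(  -  1)* 7^( - 1)*13^1  *37^1= 481/42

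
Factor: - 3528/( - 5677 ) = 504/811   =  2^3*3^2*7^1 * 811^( - 1)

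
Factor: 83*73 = 73^1*83^1 = 6059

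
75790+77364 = 153154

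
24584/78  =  315 + 7/39 =315.18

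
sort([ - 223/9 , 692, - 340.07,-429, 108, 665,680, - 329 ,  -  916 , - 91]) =[ - 916, - 429,  -  340.07,  -  329 ,-91, - 223/9,108,665,680, 692]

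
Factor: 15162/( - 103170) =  - 133/905 = - 5^( - 1)*7^1 *19^1*181^( - 1 )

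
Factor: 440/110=4= 2^2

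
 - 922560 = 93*(  -  9920)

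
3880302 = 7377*526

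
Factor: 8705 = 5^1*1741^1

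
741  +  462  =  1203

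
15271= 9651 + 5620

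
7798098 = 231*33758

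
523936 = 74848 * 7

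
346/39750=173/19875 = 0.01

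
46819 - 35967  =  10852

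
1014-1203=-189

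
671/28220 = 671/28220 = 0.02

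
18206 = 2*9103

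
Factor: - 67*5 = -335 = -  5^1 * 67^1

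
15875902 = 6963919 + 8911983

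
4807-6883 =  - 2076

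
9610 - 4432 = 5178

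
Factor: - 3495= -3^1*5^1*233^1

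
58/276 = 29/138 = 0.21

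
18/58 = 9/29 =0.31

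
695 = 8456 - 7761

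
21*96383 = 2024043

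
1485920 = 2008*740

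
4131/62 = 4131/62= 66.63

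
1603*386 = 618758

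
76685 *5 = 383425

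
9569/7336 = 1 + 319/1048 =1.30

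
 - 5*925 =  - 4625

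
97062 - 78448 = 18614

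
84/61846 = 42/30923 = 0.00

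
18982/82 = 9491/41 = 231.49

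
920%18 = 2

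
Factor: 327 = 3^1*109^1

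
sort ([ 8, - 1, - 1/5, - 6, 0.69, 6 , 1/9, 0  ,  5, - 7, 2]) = [ - 7, - 6, - 1,  -  1/5, 0 , 1/9 , 0.69,2, 5, 6,8 ]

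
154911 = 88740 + 66171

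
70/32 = 2 + 3/16 = 2.19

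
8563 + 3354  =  11917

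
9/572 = 9/572 = 0.02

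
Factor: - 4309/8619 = - 3^( - 1 )*13^( - 2) * 17^ (  -  1 ) *31^1 * 139^1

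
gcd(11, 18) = 1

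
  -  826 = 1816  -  2642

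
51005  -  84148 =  - 33143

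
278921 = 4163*67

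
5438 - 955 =4483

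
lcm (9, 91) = 819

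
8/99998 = 4/49999 = 0.00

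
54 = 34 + 20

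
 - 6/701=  - 1  +  695/701 =- 0.01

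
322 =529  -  207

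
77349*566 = 43779534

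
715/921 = 715/921 =0.78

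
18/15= 6/5 = 1.20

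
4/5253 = 4/5253 = 0.00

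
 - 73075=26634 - 99709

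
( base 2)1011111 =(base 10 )95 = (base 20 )4F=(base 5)340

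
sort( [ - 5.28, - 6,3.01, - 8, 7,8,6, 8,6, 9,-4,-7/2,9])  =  [-8, - 6, - 5.28  ,- 4, - 7/2,3.01, 6,  6, 7,8, 8,9,9] 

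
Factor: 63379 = 61^1*1039^1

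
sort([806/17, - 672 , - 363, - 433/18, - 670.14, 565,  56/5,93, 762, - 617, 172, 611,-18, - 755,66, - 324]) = [ - 755,-672,-670.14, - 617, - 363, - 324, - 433/18, - 18, 56/5,  806/17,66,  93, 172, 565,611, 762 ] 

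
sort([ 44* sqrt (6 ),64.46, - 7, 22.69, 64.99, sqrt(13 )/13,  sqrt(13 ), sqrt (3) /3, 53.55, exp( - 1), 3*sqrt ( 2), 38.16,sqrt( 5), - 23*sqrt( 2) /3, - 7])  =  [ - 23*sqrt( 2 )/3, - 7, - 7, sqrt( 13 )/13 , exp ( - 1 ), sqrt(3) /3, sqrt( 5 ),sqrt(13), 3* sqrt( 2),22.69, 38.16, 53.55,64.46, 64.99,44*sqrt (6 )]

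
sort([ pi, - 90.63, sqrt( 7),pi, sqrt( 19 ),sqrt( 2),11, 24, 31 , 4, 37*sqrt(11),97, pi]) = [ - 90.63,sqrt(2 ), sqrt(7 ), pi, pi,pi , 4, sqrt( 19), 11, 24,31, 97, 37* sqrt(11)]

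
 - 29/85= - 1 + 56/85 = -0.34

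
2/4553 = 2/4553 = 0.00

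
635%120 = 35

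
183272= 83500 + 99772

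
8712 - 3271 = 5441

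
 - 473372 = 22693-496065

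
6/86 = 3/43 = 0.07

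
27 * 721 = 19467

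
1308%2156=1308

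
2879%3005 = 2879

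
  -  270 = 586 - 856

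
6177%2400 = 1377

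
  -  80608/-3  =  80608/3 = 26869.33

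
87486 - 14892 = 72594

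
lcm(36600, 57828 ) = 2891400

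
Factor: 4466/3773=58/49 = 2^1*7^(-2 )*29^1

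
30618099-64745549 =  - 34127450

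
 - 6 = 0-6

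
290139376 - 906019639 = -615880263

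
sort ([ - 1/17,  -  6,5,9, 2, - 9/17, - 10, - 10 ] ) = [ - 10, - 10, - 6, - 9/17, - 1/17,2,5,9 ] 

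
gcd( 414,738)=18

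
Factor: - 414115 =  - 5^1*13^1*23^1*277^1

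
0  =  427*0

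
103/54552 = 103/54552 = 0.00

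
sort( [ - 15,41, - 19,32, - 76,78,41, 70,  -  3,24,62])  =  [  -  76, - 19,  -  15, - 3,24,32 , 41, 41, 62,70, 78] 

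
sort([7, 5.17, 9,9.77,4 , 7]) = [4,  5.17,  7, 7, 9,9.77 ] 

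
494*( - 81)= - 40014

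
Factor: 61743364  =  2^2 * 15435841^1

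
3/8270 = 3/8270= 0.00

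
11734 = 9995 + 1739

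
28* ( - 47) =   -  1316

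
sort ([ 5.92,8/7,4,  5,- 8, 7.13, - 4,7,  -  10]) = [ - 10, - 8,  -  4, 8/7, 4, 5,5.92,7,  7.13] 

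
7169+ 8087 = 15256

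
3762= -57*(-66 ) 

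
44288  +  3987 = 48275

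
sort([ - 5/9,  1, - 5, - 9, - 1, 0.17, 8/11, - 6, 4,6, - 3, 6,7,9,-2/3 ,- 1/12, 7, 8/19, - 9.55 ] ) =[-9.55, - 9, - 6, - 5, - 3,-1, - 2/3, - 5/9, - 1/12,0.17, 8/19,8/11, 1,4  ,  6, 6, 7,  7, 9] 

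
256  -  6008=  - 5752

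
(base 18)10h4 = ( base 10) 6142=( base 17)1445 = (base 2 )1011111111110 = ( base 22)cf4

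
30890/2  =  15445=15445.00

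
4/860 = 1/215  =  0.00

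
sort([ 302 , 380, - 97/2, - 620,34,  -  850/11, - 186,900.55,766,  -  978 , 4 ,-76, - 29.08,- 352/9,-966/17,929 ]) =[-978,-620, - 186 ,-850/11,-76,-966/17, - 97/2, - 352/9, - 29.08,4,34, 302, 380,766,  900.55,929 ] 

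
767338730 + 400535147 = 1167873877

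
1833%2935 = 1833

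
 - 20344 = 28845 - 49189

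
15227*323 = 4918321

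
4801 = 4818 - 17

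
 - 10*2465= - 24650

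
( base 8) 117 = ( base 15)54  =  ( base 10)79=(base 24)37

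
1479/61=1479/61=   24.25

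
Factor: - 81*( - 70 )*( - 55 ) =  - 2^1*3^4*5^2 *7^1*11^1 = - 311850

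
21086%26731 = 21086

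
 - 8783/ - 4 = 8783/4 = 2195.75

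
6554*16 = 104864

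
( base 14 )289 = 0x201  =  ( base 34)F3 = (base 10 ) 513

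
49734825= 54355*915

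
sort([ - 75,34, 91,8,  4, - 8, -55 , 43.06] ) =[ - 75, - 55, - 8 , 4, 8,34, 43.06, 91] 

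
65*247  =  16055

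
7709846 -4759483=2950363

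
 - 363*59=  - 21417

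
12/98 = 6/49 = 0.12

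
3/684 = 1/228 = 0.00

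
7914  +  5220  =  13134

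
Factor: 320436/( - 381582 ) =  - 2^1* 3^2 * 17^ ( - 1)*23^1*29^(-1) = - 414/493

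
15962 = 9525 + 6437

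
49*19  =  931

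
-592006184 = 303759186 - 895765370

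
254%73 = 35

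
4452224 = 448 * 9938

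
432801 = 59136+373665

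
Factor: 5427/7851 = 1809/2617 =3^3*67^1*2617^(-1)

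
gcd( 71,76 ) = 1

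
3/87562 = 3/87562 = 0.00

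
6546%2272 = 2002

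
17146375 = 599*28625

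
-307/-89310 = 307/89310 = 0.00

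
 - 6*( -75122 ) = 450732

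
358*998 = 357284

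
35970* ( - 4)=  - 143880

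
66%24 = 18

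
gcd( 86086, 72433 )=1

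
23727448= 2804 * 8462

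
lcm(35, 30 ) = 210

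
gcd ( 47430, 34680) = 510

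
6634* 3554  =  23577236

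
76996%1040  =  36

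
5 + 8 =13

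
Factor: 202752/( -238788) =- 2^9*3^( - 2 )*67^( - 1 ) = -512/603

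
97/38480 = 97/38480=0.00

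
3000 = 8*375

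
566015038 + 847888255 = 1413903293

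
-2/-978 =1/489  =  0.00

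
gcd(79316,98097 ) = 1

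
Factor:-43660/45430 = - 2^1 * 7^( - 1 )* 11^( - 1 )*37^1 = -74/77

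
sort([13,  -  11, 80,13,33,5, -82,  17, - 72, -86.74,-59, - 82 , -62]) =[ -86.74,  -  82,  -  82, - 72, - 62, - 59,  -  11,  5,13,13,17,33,80]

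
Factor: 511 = 7^1*73^1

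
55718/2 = 27859 = 27859.00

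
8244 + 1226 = 9470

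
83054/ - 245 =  - 83054/245 = - 339.00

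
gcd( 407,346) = 1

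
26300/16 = 6575/4 = 1643.75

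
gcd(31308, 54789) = 7827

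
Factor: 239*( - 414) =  - 2^1*3^2*23^1  *  239^1 = - 98946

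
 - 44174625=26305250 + -70479875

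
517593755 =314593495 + 203000260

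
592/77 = 7 + 53/77 =7.69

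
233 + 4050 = 4283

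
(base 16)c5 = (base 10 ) 197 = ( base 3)21022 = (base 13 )122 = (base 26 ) 7f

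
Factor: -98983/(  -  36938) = 2^( - 1 )*11^(-1) * 23^( - 1)*31^2*73^( - 1)*103^1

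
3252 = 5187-1935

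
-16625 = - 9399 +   -  7226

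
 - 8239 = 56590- 64829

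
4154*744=3090576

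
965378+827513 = 1792891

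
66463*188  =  12495044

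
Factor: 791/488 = 2^(-3)*7^1 *61^( - 1 )*113^1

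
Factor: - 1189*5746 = - 6831994 = - 2^1*13^2*17^1*29^1*41^1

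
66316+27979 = 94295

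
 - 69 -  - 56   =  - 13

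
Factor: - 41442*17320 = -717775440 = - 2^4 * 3^1*5^1 *433^1*6907^1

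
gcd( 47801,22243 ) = 13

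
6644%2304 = 2036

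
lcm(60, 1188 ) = 5940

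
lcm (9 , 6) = 18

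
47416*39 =1849224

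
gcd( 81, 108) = 27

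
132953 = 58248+74705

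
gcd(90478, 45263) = 1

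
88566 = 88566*1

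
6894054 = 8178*843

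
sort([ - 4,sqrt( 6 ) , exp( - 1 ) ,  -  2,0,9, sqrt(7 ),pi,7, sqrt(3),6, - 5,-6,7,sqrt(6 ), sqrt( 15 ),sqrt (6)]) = [ - 6 , - 5, - 4,-2,  0,exp( - 1), sqrt(3),sqrt ( 6), sqrt( 6),sqrt(6),sqrt( 7),pi,sqrt (15), 6, 7,7,9 ]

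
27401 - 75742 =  - 48341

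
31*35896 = 1112776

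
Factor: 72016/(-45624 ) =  - 2^1*3^(-1)*7^1*643^1*1901^(  -  1 )=-9002/5703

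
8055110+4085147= 12140257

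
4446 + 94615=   99061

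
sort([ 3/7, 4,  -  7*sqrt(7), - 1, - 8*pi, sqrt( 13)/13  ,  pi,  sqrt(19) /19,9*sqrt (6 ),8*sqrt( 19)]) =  [ - 8 *pi, - 7*sqrt(7), - 1,sqrt( 19) /19,sqrt(13)/13 , 3/7, pi,4,9*sqrt(6), 8*sqrt(19) ] 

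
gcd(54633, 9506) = 1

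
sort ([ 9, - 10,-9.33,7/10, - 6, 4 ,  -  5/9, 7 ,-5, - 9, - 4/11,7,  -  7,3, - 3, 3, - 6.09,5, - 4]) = [-10,-9.33,-9, - 7, - 6.09, -6, - 5,  -  4, - 3, -5/9, - 4/11, 7/10,  3,3, 4, 5,  7,7,9]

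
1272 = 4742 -3470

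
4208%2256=1952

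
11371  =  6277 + 5094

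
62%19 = 5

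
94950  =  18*5275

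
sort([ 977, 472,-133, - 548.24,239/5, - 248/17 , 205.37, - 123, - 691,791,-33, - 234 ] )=[ - 691 ,-548.24, - 234, - 133, - 123, - 33, - 248/17,  239/5,205.37,472, 791,977]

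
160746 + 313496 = 474242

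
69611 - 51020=18591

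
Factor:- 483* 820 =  - 2^2*3^1*5^1*7^1*23^1 * 41^1 = - 396060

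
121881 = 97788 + 24093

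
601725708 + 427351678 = 1029077386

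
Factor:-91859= - 97^1 * 947^1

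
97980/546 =179 + 41/91 = 179.45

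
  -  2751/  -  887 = 2751/887= 3.10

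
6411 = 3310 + 3101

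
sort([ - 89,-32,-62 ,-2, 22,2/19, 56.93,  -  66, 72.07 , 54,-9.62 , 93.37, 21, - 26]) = [ - 89,-66,-62,-32, - 26, - 9.62,-2,  2/19,21 , 22, 54, 56.93, 72.07,93.37]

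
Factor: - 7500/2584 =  - 2^( - 1) * 3^1*5^4 *17^( - 1 ) * 19^( - 1) = - 1875/646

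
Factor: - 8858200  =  -2^3 * 5^2*13^1*3407^1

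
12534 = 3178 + 9356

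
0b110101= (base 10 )53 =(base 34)1j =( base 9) 58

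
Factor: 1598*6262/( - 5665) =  - 2^2*5^( - 1)*11^(  -  1 ) * 17^1 * 31^1*47^1*101^1*103^ (-1)=- 10006676/5665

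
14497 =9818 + 4679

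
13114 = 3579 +9535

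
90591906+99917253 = 190509159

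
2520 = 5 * 504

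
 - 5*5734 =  - 28670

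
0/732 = 0 = 0.00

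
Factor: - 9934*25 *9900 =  - 2458665000= - 2^3 * 3^2*5^4*11^1*4967^1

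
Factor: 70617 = 3^1*23539^1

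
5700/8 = 1425/2 = 712.50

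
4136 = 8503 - 4367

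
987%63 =42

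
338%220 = 118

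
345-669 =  - 324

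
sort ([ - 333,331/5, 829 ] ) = [ - 333,331/5,829 ] 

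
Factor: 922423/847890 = 2^( - 1)*3^(-2)*5^( - 1) * 9421^( - 1) * 922423^1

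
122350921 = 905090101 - 782739180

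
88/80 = 1+1/10 = 1.10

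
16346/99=165 + 1/9 = 165.11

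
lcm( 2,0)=0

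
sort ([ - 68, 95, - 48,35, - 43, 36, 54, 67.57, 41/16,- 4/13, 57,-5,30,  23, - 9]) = [-68,  -  48, - 43, - 9,-5,-4/13,41/16, 23, 30, 35, 36,  54,57,67.57,95]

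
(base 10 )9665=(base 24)gih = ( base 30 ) AM5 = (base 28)c95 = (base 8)22701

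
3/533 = 3/533 = 0.01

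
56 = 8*7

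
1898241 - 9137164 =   -  7238923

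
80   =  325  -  245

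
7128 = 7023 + 105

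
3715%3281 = 434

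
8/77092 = 2/19273 = 0.00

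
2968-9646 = -6678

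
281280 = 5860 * 48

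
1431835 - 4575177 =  - 3143342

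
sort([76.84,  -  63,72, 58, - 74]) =[  -  74, - 63,58,72 , 76.84] 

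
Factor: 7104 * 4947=2^6*3^2 * 17^1*37^1*97^1 = 35143488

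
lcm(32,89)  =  2848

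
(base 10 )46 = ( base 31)1F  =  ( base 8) 56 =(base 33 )1D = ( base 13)37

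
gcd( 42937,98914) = 1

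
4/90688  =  1/22672= 0.00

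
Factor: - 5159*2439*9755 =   -  122745223755 = - 3^2*5^1 * 7^1*11^1*67^1*271^1*1951^1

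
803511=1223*657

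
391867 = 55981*7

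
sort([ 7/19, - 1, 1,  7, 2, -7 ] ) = [ - 7,- 1 , 7/19,1 , 2, 7 ] 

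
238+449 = 687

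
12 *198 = 2376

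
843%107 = 94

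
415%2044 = 415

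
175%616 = 175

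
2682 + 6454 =9136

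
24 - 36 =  - 12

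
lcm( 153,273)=13923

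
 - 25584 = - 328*78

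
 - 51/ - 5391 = 17/1797 = 0.01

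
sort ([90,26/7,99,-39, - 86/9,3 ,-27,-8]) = [ - 39, -27,-86/9, - 8,3,26/7,90,99] 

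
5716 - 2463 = 3253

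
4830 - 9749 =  - 4919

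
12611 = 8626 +3985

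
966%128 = 70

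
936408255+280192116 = 1216600371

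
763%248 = 19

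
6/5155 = 6/5155 = 0.00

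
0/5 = 0 = 0.00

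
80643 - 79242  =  1401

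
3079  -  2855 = 224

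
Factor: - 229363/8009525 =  - 5^( - 2 ) * 37^1*421^ ( - 1)*761^( - 1)*6199^1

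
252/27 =28/3= 9.33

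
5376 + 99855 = 105231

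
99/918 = 11/102 = 0.11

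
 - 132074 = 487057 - 619131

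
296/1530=148/765 = 0.19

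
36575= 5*7315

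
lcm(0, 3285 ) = 0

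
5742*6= 34452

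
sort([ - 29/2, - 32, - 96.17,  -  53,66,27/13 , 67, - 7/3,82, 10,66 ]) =[  -  96.17, - 53,- 32,-29/2 , - 7/3, 27/13,10,66,66 , 67,82 ] 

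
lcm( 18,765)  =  1530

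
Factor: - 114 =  - 2^1*3^1*19^1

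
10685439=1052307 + 9633132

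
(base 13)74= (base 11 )87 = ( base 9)115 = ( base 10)95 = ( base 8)137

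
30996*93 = 2882628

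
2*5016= 10032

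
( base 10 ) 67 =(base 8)103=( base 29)29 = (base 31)25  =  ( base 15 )47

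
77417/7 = 77417/7 = 11059.57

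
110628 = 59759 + 50869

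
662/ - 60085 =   -  1 + 59423/60085= - 0.01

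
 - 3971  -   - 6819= 2848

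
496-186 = 310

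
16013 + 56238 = 72251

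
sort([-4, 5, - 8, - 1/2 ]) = [-8, - 4, - 1/2, 5 ]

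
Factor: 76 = 2^2 * 19^1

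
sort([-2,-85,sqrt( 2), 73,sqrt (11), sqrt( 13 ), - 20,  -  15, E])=[ -85, - 20, - 15, - 2 , sqrt( 2 ), E , sqrt(11 ),sqrt (13 ),73]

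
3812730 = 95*40134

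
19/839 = 19/839 =0.02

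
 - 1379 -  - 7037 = 5658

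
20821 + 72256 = 93077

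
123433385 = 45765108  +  77668277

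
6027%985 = 117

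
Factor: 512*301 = 2^9*7^1 * 43^1 = 154112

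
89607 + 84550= 174157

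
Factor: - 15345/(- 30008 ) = 45/88 = 2^( - 3 )*3^2*5^1*11^(  -  1 )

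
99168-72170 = 26998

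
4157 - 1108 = 3049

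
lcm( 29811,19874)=59622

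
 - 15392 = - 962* 16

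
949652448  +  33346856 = 982999304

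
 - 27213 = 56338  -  83551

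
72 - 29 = 43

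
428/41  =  428/41 = 10.44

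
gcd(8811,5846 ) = 1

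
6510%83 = 36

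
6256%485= 436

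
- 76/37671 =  - 1 + 37595/37671 = -0.00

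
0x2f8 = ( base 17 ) 2AC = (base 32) no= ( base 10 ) 760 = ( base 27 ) 114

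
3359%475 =34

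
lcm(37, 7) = 259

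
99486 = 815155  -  715669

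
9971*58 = 578318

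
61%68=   61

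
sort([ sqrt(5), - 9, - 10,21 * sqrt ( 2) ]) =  [ - 10, - 9,sqrt(5), 21*sqrt(2)] 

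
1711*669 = 1144659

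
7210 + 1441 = 8651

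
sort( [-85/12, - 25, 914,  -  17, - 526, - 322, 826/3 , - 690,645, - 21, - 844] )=[ - 844,  -  690,-526, - 322, - 25,  -  21,-17, - 85/12,  826/3, 645, 914 ] 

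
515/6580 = 103/1316 = 0.08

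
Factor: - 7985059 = - 149^1*53591^1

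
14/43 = 14/43  =  0.33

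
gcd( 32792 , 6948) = 4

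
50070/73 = 50070/73 = 685.89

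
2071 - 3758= - 1687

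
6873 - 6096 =777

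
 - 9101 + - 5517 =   -  14618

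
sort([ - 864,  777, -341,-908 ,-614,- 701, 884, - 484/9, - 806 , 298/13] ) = [  -  908 , - 864, - 806,- 701, - 614, - 341,  -  484/9, 298/13,777, 884 ]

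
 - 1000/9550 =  - 20/191 = - 0.10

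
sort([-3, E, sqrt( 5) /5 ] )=[-3, sqrt( 5) /5,E ] 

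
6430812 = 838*7674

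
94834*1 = 94834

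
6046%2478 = 1090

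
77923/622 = 125 + 173/622  =  125.28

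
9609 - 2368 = 7241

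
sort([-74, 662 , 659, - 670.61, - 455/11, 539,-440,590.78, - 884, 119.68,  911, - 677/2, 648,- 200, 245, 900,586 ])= [ - 884,-670.61, - 440, - 677/2, - 200, - 74, - 455/11, 119.68,245, 539, 586,590.78,648, 659,662, 900, 911 ] 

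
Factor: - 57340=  - 2^2*5^1 * 47^1* 61^1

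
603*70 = 42210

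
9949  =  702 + 9247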